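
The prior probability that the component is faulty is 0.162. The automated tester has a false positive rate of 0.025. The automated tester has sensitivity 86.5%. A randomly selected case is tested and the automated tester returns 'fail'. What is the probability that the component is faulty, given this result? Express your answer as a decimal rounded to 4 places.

Let H be the event that the component is faulty. P(H) = 0.162, so P(¬H) = 0.838. With E the 'fail' result, P(E|H) = 0.865 and P(E|¬H) = 0.025.
P(E) = 0.865·0.162 + 0.025·0.838 = 0.14013 + 0.020950 = 0.16108.
By Bayes' theorem, P(H|E) = 0.14013 / 0.16108 = 0.8699.

P(H | E) ≈ 0.8699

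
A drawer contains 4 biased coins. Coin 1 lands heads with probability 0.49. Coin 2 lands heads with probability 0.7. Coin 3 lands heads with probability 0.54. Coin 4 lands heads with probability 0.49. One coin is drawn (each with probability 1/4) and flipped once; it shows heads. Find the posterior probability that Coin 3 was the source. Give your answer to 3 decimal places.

P(heads|C1) = 0.49; P(heads|C2) = 0.7; P(heads|C3) = 0.54; P(heads|C4) = 0.49.
Prior × likelihood for each source: 0.25·0.49=0.1225, 0.25·0.7=0.1750, 0.25·0.54=0.1350, 0.25·0.49=0.1225. Summing gives P(heads) = 0.55500.
P(Coin 3 | heads) = 0.1350 / 0.55500 = 0.243.

Posterior probability ≈ 0.243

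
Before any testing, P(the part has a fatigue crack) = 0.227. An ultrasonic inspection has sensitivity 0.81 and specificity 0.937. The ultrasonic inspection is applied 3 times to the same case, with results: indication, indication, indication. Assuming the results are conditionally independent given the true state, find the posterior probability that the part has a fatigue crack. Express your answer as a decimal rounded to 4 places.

Posterior P(H) ≈ 0.9984

Let H be the event that the part has a fatigue crack; start with P(H) = 0.227. P('indication'|H) = 0.81, P('indication'|¬H) = 0.063.
Update on result 1 ('indication'): P(H) ← 0.81·0.2270 / (0.81·0.2270 + 0.063·0.7730) = 0.18387/0.23257 = 0.7906.
Update on result 2 ('indication'): P(H) ← 0.81·0.7906 / (0.81·0.7906 + 0.063·0.2094) = 0.64039/0.65358 = 0.9798.
Update on result 3 ('indication'): P(H) ← 0.81·0.9798 / (0.81·0.9798 + 0.063·0.0202) = 0.79365/0.79492 = 0.9984.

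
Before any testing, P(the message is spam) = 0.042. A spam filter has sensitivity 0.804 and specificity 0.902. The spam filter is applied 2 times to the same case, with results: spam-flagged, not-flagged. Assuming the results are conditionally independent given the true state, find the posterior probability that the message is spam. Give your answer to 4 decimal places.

Let H be the event that the message is spam; start with P(H) = 0.042. P('spam-flagged'|H) = 0.804, P('spam-flagged'|¬H) = 0.098.
Update on result 1 ('spam-flagged'): P(H) ← 0.804·0.0420 / (0.804·0.0420 + 0.098·0.9580) = 0.033768/0.12765 = 0.2645.
Update on result 2 ('not-flagged'): P(H) ← 0.196·0.2645 / (0.196·0.2645 + 0.902·0.7355) = 0.051848/0.71524 = 0.0725.

Posterior P(H) ≈ 0.0725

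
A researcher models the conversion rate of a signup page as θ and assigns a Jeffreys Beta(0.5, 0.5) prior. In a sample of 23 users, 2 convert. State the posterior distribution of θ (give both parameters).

Observing 2 successes and 21 failures updates Beta(0.5, 0.5) by adding the success and failure counts to the two shape parameters: α = 0.5+2 = 2.5, β = 0.5+21 = 21.5.

Posterior: Beta(2.5, 21.5)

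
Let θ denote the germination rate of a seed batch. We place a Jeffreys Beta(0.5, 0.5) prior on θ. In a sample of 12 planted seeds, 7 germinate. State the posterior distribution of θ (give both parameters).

The binomial likelihood is conjugate to the Beta prior: with 7 successes and 5 failures, the posterior is Beta(0.5+7, 0.5+5) = Beta(7.5, 5.5).

Posterior: Beta(7.5, 5.5)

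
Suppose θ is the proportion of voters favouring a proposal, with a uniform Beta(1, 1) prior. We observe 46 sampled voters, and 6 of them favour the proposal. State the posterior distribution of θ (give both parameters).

Posterior: Beta(7, 41)

The binomial likelihood is conjugate to the Beta prior: with 6 successes and 40 failures, the posterior is Beta(1+6, 1+40) = Beta(7, 41).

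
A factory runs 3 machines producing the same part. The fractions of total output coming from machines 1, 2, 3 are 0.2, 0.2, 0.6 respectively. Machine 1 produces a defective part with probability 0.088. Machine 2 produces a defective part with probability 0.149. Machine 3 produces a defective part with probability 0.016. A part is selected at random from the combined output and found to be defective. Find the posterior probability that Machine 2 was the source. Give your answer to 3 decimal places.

P(defective|M1) = 0.088; P(defective|M2) = 0.149; P(defective|M3) = 0.016.
Prior × likelihood for each source: 0.2·0.088=0.01760, 0.2·0.149=0.02980, 0.6·0.016=0.009600. Summing gives P(defective) = 0.057000.
P(Machine 2 | defective) = 0.02980 / 0.057000 = 0.523.

Posterior probability ≈ 0.523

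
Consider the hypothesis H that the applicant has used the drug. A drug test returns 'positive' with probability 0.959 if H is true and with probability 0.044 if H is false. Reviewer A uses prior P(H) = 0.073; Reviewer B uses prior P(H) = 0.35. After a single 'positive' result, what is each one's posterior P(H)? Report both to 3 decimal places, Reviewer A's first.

The likelihood ratio for a 'positive' result is 0.959/0.044 = 21.795.
Reviewer A: prior odds 0.073/0.927 = 0.078749; posterior odds 1.7164; posterior probability 0.632.
Reviewer B: prior odds 0.35/0.65 = 0.53846; posterior odds 11.736; posterior probability 0.921.

Reviewer A: 0.632; Reviewer B: 0.921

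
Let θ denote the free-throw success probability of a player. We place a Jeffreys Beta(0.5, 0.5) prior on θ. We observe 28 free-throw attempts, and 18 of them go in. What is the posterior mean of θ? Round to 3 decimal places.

Posterior mean ≈ 0.638

Observing 18 successes and 10 failures updates Beta(0.5, 0.5) by adding the success and failure counts to the two shape parameters: α = 0.5+18 = 18.5, β = 0.5+10 = 10.5.
E[θ | data] = 18.5/(18.5+10.5) = 0.638.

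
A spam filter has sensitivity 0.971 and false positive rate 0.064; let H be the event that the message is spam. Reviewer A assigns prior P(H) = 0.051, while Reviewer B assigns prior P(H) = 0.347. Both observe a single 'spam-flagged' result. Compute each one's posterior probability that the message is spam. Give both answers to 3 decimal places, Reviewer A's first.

The likelihood ratio for a 'spam-flagged' result is 0.971/0.064 = 15.172.
Reviewer A: prior odds 0.051/0.949 = 0.053741; posterior odds 0.81535; posterior probability 0.449.
Reviewer B: prior odds 0.347/0.653 = 0.53139; posterior odds 8.0622; posterior probability 0.890.

Reviewer A: 0.449; Reviewer B: 0.890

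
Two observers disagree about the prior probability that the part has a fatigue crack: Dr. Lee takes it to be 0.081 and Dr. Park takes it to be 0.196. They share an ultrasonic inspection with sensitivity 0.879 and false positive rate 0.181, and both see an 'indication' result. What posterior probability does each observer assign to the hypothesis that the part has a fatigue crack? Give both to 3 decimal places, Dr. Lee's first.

Dr. Lee: 0.300; Dr. Park: 0.542

P('+'|H) = 0.879, P('+'|¬H) = 0.181.
Dr. Lee: numerator 0.879·0.081 = 0.071199; evidence = 0.071199+0.181·0.919 = 0.23754; posterior = 0.300.
Dr. Park: numerator 0.879·0.196 = 0.17228; evidence = 0.17228+0.181·0.804 = 0.31781; posterior = 0.542.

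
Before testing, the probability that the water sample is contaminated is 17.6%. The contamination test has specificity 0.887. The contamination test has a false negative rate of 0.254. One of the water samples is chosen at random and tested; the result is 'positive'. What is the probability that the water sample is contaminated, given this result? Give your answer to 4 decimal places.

P(H | E) ≈ 0.5851

Let H be the event that the water sample is contaminated. P(H) = 0.176, so P(¬H) = 0.824. With E the 'positive' result, P(E|H) = 0.746 and P(E|¬H) = 0.113.
P(E) = 0.746·0.176 + 0.113·0.824 = 0.13130 + 0.093112 = 0.22441.
By Bayes' theorem, P(H|E) = 0.13130 / 0.22441 = 0.5851.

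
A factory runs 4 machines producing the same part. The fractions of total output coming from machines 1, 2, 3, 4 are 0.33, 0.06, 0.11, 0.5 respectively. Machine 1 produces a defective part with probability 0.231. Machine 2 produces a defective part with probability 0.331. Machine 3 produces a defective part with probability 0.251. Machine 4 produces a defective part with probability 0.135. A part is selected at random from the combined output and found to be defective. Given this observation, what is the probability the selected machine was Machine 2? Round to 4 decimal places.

Posterior probability ≈ 0.1039

P(defective|M1) = 0.231; P(defective|M2) = 0.331; P(defective|M3) = 0.251; P(defective|M4) = 0.135.
Prior × likelihood for each source: 0.33·0.231=0.07623, 0.06·0.331=0.01986, 0.11·0.251=0.02761, 0.5·0.135=0.06750. Summing gives P(defective) = 0.19120.
P(Machine 2 | defective) = 0.01986 / 0.19120 = 0.1039.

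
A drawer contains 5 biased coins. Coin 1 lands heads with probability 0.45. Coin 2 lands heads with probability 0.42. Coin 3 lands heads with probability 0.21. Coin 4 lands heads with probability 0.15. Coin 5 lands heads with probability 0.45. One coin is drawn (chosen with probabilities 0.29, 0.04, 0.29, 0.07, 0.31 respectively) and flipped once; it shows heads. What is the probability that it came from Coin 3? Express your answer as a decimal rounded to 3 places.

Posterior probability ≈ 0.170

Tabulate prior·likelihood by source: [1] prior 0.29, lik 0.45, product 0.1305; [2] prior 0.04, lik 0.42, product 0.01680; [3] prior 0.29, lik 0.21, product 0.06090; [4] prior 0.07, lik 0.15, product 0.01050; [5] prior 0.31, lik 0.45, product 0.1395.
Normalizing constant = 0.35820; the posterior for Coin 3 is its product over the sum, 0.06090/0.35820 = 0.170.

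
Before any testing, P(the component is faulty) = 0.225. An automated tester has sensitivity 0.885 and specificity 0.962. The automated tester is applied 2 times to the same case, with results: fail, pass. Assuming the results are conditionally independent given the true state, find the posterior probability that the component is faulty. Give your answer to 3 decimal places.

Posterior P(H) ≈ 0.447

Let H be the event that the component is faulty; start with P(H) = 0.225. P('fail'|H) = 0.885, P('fail'|¬H) = 0.038.
Update on result 1 ('fail'): P(H) ← 0.885·0.2250 / (0.885·0.2250 + 0.038·0.7750) = 0.19912/0.22858 = 0.8712.
Update on result 2 ('pass'): P(H) ← 0.115·0.8712 / (0.115·0.8712 + 0.962·0.1288) = 0.10018/0.22413 = 0.4470.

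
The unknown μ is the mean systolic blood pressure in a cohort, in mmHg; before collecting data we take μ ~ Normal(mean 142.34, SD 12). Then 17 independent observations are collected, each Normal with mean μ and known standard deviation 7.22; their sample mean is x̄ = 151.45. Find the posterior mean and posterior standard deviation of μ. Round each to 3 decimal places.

With known σ, the Normal prior is conjugate. Weight on the data is w = (n/σ²)/(n/σ² + 1/τ₀²) = 0.326118/(0.326118+0.00694444) = 0.97915.
Posterior mean = w·x̄ + (1−w)·μ₀ = 0.97915·151.45 + 0.020850·142.34 = 151.260. Posterior variance = 1/(0.326118+0.00694444) = 3.00244, so SD = 1.733.

Posterior mean ≈ 151.260; posterior SD ≈ 1.733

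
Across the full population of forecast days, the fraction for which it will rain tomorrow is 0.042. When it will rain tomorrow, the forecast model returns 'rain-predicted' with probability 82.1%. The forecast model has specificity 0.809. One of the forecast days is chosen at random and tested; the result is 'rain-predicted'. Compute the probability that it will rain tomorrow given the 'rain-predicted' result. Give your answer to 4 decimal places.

P(H | E) ≈ 0.1586

Write H for 'it will rain tomorrow'. Prior odds H:¬H = 0.042/0.958 = 0.043841. For the 'rain-predicted' outcome, the likelihood ratio is 0.821/0.191 = 4.2984.
Posterior odds = 0.043841 × 4.2984 = 0.18845, so P(H|E) = 0.18845/(1+0.18845) = 0.1586.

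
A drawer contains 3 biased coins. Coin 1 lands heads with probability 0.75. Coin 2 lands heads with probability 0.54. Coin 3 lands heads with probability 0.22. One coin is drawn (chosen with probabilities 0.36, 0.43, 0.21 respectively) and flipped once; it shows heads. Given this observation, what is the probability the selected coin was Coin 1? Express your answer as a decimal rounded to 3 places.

Posterior probability ≈ 0.492

P(heads|C1) = 0.75; P(heads|C2) = 0.54; P(heads|C3) = 0.22.
Prior × likelihood for each source: 0.36·0.75=0.2700, 0.43·0.54=0.2322, 0.21·0.22=0.04620. Summing gives P(heads) = 0.54840.
P(Coin 1 | heads) = 0.2700 / 0.54840 = 0.492.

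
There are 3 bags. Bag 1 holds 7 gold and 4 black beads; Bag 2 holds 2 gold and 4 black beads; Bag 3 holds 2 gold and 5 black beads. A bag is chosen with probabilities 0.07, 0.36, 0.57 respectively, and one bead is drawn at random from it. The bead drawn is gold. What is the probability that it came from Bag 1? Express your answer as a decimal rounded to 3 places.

Posterior probability ≈ 0.136

P(gold|Bag 1) = 0.6364; P(gold|Bag 2) = 0.3333; P(gold|Bag 3) = 0.2857.
Prior × likelihood for each source: 0.07·0.6364=0.04455, 0.36·0.3333=0.1200, 0.57·0.2857=0.1629. Summing gives P(gold) = 0.32740.
P(Bag 1 | gold) = 0.04455 / 0.32740 = 0.136.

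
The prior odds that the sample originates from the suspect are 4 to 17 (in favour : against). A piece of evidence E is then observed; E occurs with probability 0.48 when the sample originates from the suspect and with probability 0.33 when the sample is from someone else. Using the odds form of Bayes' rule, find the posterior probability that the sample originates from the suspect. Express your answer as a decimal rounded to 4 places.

Prior odds = 4/17 = 0.23529. In log-odds, ln(0.23529) = -1.4469.
Add log likelihood ratio: ln(1.4545) = 0.37469.
Posterior log-odds = -1.0722, so posterior odds = exp(-1.0722) = 0.34225. Converting, P(H|E) = 0.34225/1.3422 = 0.2550.

Posterior probability ≈ 0.2550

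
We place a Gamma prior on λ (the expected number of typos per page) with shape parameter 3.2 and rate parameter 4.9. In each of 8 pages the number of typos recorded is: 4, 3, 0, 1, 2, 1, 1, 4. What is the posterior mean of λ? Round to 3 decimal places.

Total count ∑xᵢ = 16 over n = 8 pages.
Gamma is conjugate to the Poisson likelihood: posterior is Gamma(shape = 3.2+16 = 19.2, rate = 4.9+8 = 12.9).
Posterior mean = shape/rate = 19.2/12.9 = 1.488.

Posterior mean ≈ 1.488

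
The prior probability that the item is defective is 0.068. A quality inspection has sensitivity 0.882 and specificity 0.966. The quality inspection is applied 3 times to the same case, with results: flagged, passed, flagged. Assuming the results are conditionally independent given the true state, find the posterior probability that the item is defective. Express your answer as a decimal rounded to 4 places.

Posterior P(H) ≈ 0.8571

Let H be the event that the item is defective; start with P(H) = 0.068. P('flagged'|H) = 0.882, P('flagged'|¬H) = 0.034.
Update on result 1 ('flagged'): P(H) ← 0.882·0.0680 / (0.882·0.0680 + 0.034·0.9320) = 0.059976/0.091664 = 0.6543.
Update on result 2 ('passed'): P(H) ← 0.118·0.6543 / (0.118·0.6543 + 0.966·0.3457) = 0.077208/0.41115 = 0.1878.
Update on result 3 ('flagged'): P(H) ← 0.882·0.1878 / (0.882·0.1878 + 0.034·0.8122) = 0.16563/0.19324 = 0.8571.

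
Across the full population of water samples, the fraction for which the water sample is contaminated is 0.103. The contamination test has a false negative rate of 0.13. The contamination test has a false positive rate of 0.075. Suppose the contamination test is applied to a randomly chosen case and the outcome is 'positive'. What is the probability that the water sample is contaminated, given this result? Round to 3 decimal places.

P(H | E) ≈ 0.571

Write H for 'the water sample is contaminated'. Prior odds H:¬H = 0.103/0.897 = 0.11483. For the 'positive' outcome, the likelihood ratio is 0.87/0.075 = 11.600.
Posterior odds = 0.11483 × 11.600 = 1.3320, so P(H|E) = 1.3320/(1+1.3320) = 0.571.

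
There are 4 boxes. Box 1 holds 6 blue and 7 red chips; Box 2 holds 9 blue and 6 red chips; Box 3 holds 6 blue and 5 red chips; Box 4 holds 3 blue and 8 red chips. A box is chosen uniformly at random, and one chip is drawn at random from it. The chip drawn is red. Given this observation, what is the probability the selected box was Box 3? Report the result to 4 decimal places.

Posterior probability ≈ 0.2144

Tabulate prior·likelihood by source: [1] prior 0.25, lik 0.5385, product 0.1346; [2] prior 0.25, lik 0.4, product 0.1000; [3] prior 0.25, lik 0.4545, product 0.1136; [4] prior 0.25, lik 0.7273, product 0.1818.
Normalizing constant = 0.53007; the posterior for Box 3 is its product over the sum, 0.1136/0.53007 = 0.2144.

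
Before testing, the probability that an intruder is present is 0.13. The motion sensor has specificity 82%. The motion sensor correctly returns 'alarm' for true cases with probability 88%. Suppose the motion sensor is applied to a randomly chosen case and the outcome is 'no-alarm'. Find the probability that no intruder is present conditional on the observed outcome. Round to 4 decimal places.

Write H for 'an intruder is present'. Prior odds H:¬H = 0.13/0.87 = 0.14943. For the 'no-alarm' outcome, the likelihood ratio is 0.12/0.82 = 0.14634.
Posterior odds = 0.14943 × 0.14634 = 0.021867, so P(H|E) = 0.021867/(1+0.021867) = 0.0214. Then P(¬H|E) = 1 − 0.0214 = 0.9786.

P(¬H | E) ≈ 0.9786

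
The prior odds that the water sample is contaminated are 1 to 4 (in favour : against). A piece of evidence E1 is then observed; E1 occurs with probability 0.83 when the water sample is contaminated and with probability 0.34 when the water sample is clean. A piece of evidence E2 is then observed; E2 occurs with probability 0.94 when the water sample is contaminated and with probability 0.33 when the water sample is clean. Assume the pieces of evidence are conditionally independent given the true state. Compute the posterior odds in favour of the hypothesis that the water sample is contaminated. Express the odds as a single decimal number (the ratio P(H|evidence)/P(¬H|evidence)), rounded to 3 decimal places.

Prior odds = 1/4 = 0.25000. In log-odds, ln(0.25000) = -1.3863.
Add log likelihood ratios: ln(2.4412) + ln(2.8485) = 1.9393.
Posterior log-odds = 0.55297, so posterior odds = exp(0.55297) = 1.7384.

Posterior odds ≈ 1.738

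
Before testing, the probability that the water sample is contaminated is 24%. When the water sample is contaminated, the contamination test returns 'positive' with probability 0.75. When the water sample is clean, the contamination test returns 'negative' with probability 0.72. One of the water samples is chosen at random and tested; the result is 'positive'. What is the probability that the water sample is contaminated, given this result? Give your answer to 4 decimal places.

Let H be the event that the water sample is contaminated. P(H) = 0.24, so P(¬H) = 0.76. With E the 'positive' result, P(E|H) = 0.75 and P(E|¬H) = 0.28.
P(E) = 0.75·0.24 + 0.28·0.76 = 0.18000 + 0.21280 = 0.39280.
By Bayes' theorem, P(H|E) = 0.18000 / 0.39280 = 0.4582.

P(H | E) ≈ 0.4582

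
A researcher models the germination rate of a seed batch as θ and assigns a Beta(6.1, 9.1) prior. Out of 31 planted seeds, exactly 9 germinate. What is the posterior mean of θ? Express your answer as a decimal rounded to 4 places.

Posterior mean ≈ 0.3268

The binomial likelihood is conjugate to the Beta prior: with 9 successes and 22 failures, the posterior is Beta(6.1+9, 9.1+22) = Beta(15.1, 31.1).
E[θ | data] = 15.1/(15.1+31.1) = 0.3268.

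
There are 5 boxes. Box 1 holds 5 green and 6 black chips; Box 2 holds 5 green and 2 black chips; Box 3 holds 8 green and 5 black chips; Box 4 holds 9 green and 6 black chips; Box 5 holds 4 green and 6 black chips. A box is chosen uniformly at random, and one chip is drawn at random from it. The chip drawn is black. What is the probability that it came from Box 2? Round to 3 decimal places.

Tabulate prior·likelihood by source: [1] prior 0.2, lik 0.5455, product 0.1091; [2] prior 0.2, lik 0.2857, product 0.05714; [3] prior 0.2, lik 0.3846, product 0.07692; [4] prior 0.2, lik 0.4, product 0.08000; [5] prior 0.2, lik 0.6, product 0.1200.
Normalizing constant = 0.44316; the posterior for Box 2 is its product over the sum, 0.05714/0.44316 = 0.129.

Posterior probability ≈ 0.129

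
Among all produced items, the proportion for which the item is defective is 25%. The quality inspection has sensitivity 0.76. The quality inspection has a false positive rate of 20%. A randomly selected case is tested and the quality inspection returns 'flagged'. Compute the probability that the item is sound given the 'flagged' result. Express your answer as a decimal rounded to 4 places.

Let H be the event that the item is defective. P(H) = 0.25, so P(¬H) = 0.75. With E the 'flagged' result, P(E|H) = 0.76 and P(E|¬H) = 0.2.
P(E) = 0.76·0.25 + 0.2·0.75 = 0.19000 + 0.15000 = 0.34000.
By Bayes' theorem, P(H|E) = 0.19000 / 0.34000 = 0.5588. Hence P(¬H|E) = 1 − 0.5588 = 0.4412.

P(¬H | E) ≈ 0.4412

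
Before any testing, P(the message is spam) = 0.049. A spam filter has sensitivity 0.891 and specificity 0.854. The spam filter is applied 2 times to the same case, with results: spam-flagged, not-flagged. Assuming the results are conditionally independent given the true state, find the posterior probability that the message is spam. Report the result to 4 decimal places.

Posterior P(H) ≈ 0.0386

Let H be the event that the message is spam; start with P(H) = 0.049. P('spam-flagged'|H) = 0.891, P('spam-flagged'|¬H) = 0.146.
Update on result 1 ('spam-flagged'): P(H) ← 0.891·0.0490 / (0.891·0.0490 + 0.146·0.9510) = 0.043659/0.18251 = 0.2392.
Update on result 2 ('not-flagged'): P(H) ← 0.109·0.2392 / (0.109·0.2392 + 0.854·0.7608) = 0.026075/0.67578 = 0.0386.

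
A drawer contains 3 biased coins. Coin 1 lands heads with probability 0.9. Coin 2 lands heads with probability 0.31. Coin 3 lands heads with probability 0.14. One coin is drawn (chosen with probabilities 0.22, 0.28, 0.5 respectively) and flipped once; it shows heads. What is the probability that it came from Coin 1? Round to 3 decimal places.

Tabulate prior·likelihood by source: [1] prior 0.22, lik 0.9, product 0.1980; [2] prior 0.28, lik 0.31, product 0.08680; [3] prior 0.5, lik 0.14, product 0.07000.
Normalizing constant = 0.35480; the posterior for Coin 1 is its product over the sum, 0.1980/0.35480 = 0.558.

Posterior probability ≈ 0.558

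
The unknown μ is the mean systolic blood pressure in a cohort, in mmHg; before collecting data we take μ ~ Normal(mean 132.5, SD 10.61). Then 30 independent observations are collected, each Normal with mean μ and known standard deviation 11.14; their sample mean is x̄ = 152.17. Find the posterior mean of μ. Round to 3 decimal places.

With known σ, the Normal prior is conjugate. Weight on the data is w = (n/σ²)/(n/σ² + 1/τ₀²) = 0.241741/(0.241741+0.00888320) = 0.96456.
Posterior mean = w·x̄ + (1−w)·μ₀ = 0.96456·152.17 + 0.035444·132.5 = 151.473.

Posterior mean ≈ 151.473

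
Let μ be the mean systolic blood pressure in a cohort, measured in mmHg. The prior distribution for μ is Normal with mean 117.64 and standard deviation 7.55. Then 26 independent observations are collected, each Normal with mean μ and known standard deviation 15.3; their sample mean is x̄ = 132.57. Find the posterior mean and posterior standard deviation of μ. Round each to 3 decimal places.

Prior precision 1/τ₀² = 1/7.55² = 0.0175431; data precision n/σ² = 26/15.3² = 0.111068.
Posterior precision = 0.0175431 + 0.111068 = 0.128611, giving posterior SD = 1/√0.128611 = 2.788.
Posterior mean = (0.0175431·117.64 + 0.111068·132.57) / 0.128611 = 130.533.

Posterior mean ≈ 130.533; posterior SD ≈ 2.788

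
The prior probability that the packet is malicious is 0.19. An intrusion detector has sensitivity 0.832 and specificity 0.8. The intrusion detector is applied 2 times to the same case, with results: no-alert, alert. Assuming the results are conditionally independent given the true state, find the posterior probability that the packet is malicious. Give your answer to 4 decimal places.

With H the event that the packet is malicious, the joint likelihood of the observed sequence is P(data|H) = 0.168·0.832 = 0.13978 and P(data|¬H) = 0.8·0.2 = 0.16000.
Bayes: P(H|data) = 0.19·0.13978 / (0.19·0.13978 + 0.81·0.16000) = 0.026557/0.15616 = 0.1701.

Posterior P(H) ≈ 0.1701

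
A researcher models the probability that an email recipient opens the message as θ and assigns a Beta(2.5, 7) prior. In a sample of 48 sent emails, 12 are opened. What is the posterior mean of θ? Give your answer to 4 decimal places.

Observing 12 successes and 36 failures updates Beta(2.5, 7) by adding the success and failure counts to the two shape parameters: α = 2.5+12 = 14.5, β = 7+36 = 43.
E[θ | data] = 14.5/(14.5+43) = 0.2522.

Posterior mean ≈ 0.2522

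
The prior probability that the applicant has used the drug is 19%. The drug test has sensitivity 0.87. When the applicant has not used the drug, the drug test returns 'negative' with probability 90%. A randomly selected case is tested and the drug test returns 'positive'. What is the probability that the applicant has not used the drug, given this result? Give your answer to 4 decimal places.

Write H for 'the applicant has used the drug'. Prior odds H:¬H = 0.19/0.81 = 0.23457. For the 'positive' outcome, the likelihood ratio is 0.87/0.1 = 8.7000.
Posterior odds = 0.23457 × 8.7000 = 2.0407, so P(H|E) = 2.0407/(1+2.0407) = 0.6711. Then P(¬H|E) = 1 − 0.6711 = 0.3289.

P(¬H | E) ≈ 0.3289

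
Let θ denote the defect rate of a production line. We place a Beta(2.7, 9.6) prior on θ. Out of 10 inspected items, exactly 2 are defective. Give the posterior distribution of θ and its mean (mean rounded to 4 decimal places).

Posterior: Beta(4.7, 17.6); mean ≈ 0.2108

The binomial likelihood is conjugate to the Beta prior: with 2 successes and 8 failures, the posterior is Beta(2.7+2, 9.6+8) = Beta(4.7, 17.6).
Posterior mean = α/(α+β) = 4.7/22.3 = 0.2108.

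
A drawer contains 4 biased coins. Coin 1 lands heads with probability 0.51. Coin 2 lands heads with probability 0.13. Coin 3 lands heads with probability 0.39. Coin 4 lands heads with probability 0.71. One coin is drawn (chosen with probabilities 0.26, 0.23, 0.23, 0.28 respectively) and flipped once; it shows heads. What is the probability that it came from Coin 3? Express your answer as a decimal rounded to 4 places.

P(heads|C1) = 0.51; P(heads|C2) = 0.13; P(heads|C3) = 0.39; P(heads|C4) = 0.71.
Prior × likelihood for each source: 0.26·0.51=0.1326, 0.23·0.13=0.02990, 0.23·0.39=0.08970, 0.28·0.71=0.1988. Summing gives P(heads) = 0.45100.
P(Coin 3 | heads) = 0.08970 / 0.45100 = 0.1989.

Posterior probability ≈ 0.1989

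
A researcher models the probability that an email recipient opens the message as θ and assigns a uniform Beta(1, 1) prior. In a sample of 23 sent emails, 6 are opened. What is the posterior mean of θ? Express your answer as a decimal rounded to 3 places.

Posterior mean ≈ 0.280

Observing 6 successes and 17 failures updates Beta(1, 1) by adding the success and failure counts to the two shape parameters: α = 1+6 = 7, β = 1+17 = 18.
Posterior mean = α/(α+β) = 7/25 = 0.280.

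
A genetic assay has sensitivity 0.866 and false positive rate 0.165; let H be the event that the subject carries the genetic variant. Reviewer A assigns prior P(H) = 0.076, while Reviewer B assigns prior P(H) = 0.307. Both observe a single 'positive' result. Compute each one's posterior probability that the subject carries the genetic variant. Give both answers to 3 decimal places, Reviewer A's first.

The likelihood ratio for a 'positive' result is 0.866/0.165 = 5.2485.
Reviewer A: prior odds 0.076/0.924 = 0.082251; posterior odds 0.43169; posterior probability 0.302.
Reviewer B: prior odds 0.307/0.693 = 0.44300; posterior odds 2.3251; posterior probability 0.699.

Reviewer A: 0.302; Reviewer B: 0.699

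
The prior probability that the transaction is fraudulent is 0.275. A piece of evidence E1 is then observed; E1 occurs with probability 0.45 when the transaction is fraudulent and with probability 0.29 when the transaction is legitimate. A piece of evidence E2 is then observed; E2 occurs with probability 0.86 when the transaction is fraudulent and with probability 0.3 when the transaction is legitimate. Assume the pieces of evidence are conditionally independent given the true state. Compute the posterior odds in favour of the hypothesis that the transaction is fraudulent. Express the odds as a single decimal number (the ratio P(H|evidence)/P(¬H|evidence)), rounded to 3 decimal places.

Prior odds = 0.275/(1−0.275) = 0.37931. In log-odds, ln(0.37931) = -0.96940.
Add log likelihood ratios: ln(1.5517) + ln(2.8667) = 1.4925.
Posterior log-odds = 0.52312, so posterior odds = exp(0.52312) = 1.6873.

Posterior odds ≈ 1.687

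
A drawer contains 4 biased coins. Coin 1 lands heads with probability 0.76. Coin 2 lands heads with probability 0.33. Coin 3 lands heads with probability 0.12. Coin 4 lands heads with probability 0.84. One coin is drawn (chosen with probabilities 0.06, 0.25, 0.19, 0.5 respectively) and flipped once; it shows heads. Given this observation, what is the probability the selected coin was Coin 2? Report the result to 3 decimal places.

P(heads|C1) = 0.76; P(heads|C2) = 0.33; P(heads|C3) = 0.12; P(heads|C4) = 0.84.
Prior × likelihood for each source: 0.06·0.76=0.04560, 0.25·0.33=0.08250, 0.19·0.12=0.02280, 0.5·0.84=0.4200. Summing gives P(heads) = 0.57090.
P(Coin 2 | heads) = 0.08250 / 0.57090 = 0.145.

Posterior probability ≈ 0.145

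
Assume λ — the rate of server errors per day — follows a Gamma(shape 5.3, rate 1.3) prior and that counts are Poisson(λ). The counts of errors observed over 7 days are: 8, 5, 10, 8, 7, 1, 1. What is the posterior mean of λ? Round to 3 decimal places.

Posterior mean ≈ 5.458

The Poisson likelihood adds the total count to the shape and the number of exposure periods to the rate. Here ∑xᵢ = 40 and n = 7, so shape 5.3→45.3 and rate 1.3→8.3.
Posterior mean = shape/rate = 45.3/8.3 = 5.458.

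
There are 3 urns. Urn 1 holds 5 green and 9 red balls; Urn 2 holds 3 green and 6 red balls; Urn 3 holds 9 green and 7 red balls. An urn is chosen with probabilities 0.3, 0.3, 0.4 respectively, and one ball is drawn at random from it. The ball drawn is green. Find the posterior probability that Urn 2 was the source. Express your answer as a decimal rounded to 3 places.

Tabulate prior·likelihood by source: [1] prior 0.3, lik 0.3571, product 0.1071; [2] prior 0.3, lik 0.3333, product 0.1000; [3] prior 0.4, lik 0.5625, product 0.2250.
Normalizing constant = 0.43214; the posterior for Urn 2 is its product over the sum, 0.1000/0.43214 = 0.231.

Posterior probability ≈ 0.231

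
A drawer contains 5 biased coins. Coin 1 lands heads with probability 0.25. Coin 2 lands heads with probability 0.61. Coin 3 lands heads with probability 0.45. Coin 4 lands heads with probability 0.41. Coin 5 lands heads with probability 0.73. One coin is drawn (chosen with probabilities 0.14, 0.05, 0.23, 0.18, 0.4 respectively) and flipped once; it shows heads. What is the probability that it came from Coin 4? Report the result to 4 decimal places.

Posterior probability ≈ 0.1380

P(heads|C1) = 0.25; P(heads|C2) = 0.61; P(heads|C3) = 0.45; P(heads|C4) = 0.41; P(heads|C5) = 0.73.
Prior × likelihood for each source: 0.14·0.25=0.03500, 0.05·0.61=0.03050, 0.23·0.45=0.1035, 0.18·0.41=0.07380, 0.4·0.73=0.2920. Summing gives P(heads) = 0.53480.
P(Coin 4 | heads) = 0.07380 / 0.53480 = 0.1380.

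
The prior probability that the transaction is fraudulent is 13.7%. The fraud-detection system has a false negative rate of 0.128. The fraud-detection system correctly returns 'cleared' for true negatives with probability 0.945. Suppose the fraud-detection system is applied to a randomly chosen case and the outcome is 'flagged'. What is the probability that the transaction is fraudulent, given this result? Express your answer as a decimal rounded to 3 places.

Let H be the event that the transaction is fraudulent. P(H) = 0.137, so P(¬H) = 0.863. With E the 'flagged' result, P(E|H) = 0.872 and P(E|¬H) = 0.055.
P(E) = 0.872·0.137 + 0.055·0.863 = 0.11946 + 0.047465 = 0.16693.
By Bayes' theorem, P(H|E) = 0.11946 / 0.16693 = 0.716.

P(H | E) ≈ 0.716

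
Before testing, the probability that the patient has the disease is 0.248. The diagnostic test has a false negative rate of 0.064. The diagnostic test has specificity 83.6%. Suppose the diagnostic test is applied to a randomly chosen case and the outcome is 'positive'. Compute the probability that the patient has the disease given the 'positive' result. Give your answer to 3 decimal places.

Let H be the event that the patient has the disease. P(H) = 0.248, so P(¬H) = 0.752. With E the 'positive' result, P(E|H) = 0.936 and P(E|¬H) = 0.164.
P(E) = 0.936·0.248 + 0.164·0.752 = 0.23213 + 0.12333 = 0.35546.
By Bayes' theorem, P(H|E) = 0.23213 / 0.35546 = 0.653.

P(H | E) ≈ 0.653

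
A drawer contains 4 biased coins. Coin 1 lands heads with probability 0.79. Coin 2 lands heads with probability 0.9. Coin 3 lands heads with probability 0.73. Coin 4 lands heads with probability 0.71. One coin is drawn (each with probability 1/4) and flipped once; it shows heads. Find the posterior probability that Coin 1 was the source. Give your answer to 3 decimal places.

Posterior probability ≈ 0.252

P(heads|C1) = 0.79; P(heads|C2) = 0.9; P(heads|C3) = 0.73; P(heads|C4) = 0.71.
Prior × likelihood for each source: 0.25·0.79=0.1975, 0.25·0.9=0.2250, 0.25·0.73=0.1825, 0.25·0.71=0.1775. Summing gives P(heads) = 0.78250.
P(Coin 1 | heads) = 0.1975 / 0.78250 = 0.252.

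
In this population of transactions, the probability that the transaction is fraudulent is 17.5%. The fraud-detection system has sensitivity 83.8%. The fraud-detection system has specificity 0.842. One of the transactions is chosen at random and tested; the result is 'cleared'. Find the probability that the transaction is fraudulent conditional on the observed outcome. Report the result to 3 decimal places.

Write H for 'the transaction is fraudulent'. Prior odds H:¬H = 0.175/0.825 = 0.21212. For the 'cleared' outcome, the likelihood ratio is 0.162/0.842 = 0.19240.
Posterior odds = 0.21212 × 0.19240 = 0.040812, so P(H|E) = 0.040812/(1+0.040812) = 0.039.

P(H | E) ≈ 0.039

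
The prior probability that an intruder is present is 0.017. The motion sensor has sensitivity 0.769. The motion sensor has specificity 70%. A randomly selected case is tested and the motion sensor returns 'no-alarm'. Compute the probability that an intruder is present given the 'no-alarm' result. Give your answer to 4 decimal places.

Let H be the event that an intruder is present. P(H) = 0.017, so P(¬H) = 0.983. With E the 'no-alarm' result, P(E|H) = 0.231 and P(E|¬H) = 0.7.
P(E) = 0.231·0.017 + 0.7·0.983 = 0.0039270 + 0.68810 = 0.69203.
By Bayes' theorem, P(H|E) = 0.0039270 / 0.69203 = 0.0057.

P(H | E) ≈ 0.0057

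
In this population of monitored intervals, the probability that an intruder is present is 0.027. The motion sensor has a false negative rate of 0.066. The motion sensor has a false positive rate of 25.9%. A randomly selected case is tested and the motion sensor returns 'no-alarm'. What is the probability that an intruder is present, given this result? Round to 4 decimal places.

Let H be the event that an intruder is present. P(H) = 0.027, so P(¬H) = 0.973. With E the 'no-alarm' result, P(E|H) = 0.066 and P(E|¬H) = 0.741.
P(E) = 0.066·0.027 + 0.741·0.973 = 0.0017820 + 0.72099 = 0.72277.
By Bayes' theorem, P(H|E) = 0.0017820 / 0.72277 = 0.0025.

P(H | E) ≈ 0.0025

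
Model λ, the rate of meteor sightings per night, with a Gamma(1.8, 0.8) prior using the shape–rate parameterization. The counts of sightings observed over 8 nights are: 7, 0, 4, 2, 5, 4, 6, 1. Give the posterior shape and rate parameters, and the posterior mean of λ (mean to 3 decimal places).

Total count ∑xᵢ = 29 over n = 8 nights.
Gamma is conjugate to the Poisson likelihood: posterior is Gamma(shape = 1.8+29 = 30.8, rate = 0.8+8 = 8.8).
E[λ | data] = 30.8/8.8 = 3.500.

Posterior: Gamma(shape=30.8, rate=8.8); mean ≈ 3.500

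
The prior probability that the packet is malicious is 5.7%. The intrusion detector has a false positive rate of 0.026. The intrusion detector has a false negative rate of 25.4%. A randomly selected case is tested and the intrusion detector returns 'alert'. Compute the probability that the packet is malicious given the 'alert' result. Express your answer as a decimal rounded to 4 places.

P(H | E) ≈ 0.6343

Write H for 'the packet is malicious'. Prior odds H:¬H = 0.057/0.943 = 0.060445. For the 'alert' outcome, the likelihood ratio is 0.746/0.026 = 28.692.
Posterior odds = 0.060445 × 28.692 = 1.7343, so P(H|E) = 1.7343/(1+1.7343) = 0.6343.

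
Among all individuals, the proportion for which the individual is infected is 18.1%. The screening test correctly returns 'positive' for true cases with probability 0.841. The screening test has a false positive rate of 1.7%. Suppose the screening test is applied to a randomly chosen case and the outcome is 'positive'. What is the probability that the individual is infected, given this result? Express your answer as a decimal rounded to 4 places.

P(H | E) ≈ 0.9162

Write H for 'the individual is infected'. Prior odds H:¬H = 0.181/0.819 = 0.22100. For the 'positive' outcome, the likelihood ratio is 0.841/0.017 = 49.471.
Posterior odds = 0.22100 × 49.471 = 10.933, so P(H|E) = 10.933/(1+10.933) = 0.9162.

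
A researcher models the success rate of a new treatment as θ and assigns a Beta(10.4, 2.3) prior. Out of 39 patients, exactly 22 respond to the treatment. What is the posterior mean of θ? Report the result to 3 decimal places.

The binomial likelihood is conjugate to the Beta prior: with 22 successes and 17 failures, the posterior is Beta(10.4+22, 2.3+17) = Beta(32.4, 19.3).
E[θ | data] = 32.4/(32.4+19.3) = 0.627.

Posterior mean ≈ 0.627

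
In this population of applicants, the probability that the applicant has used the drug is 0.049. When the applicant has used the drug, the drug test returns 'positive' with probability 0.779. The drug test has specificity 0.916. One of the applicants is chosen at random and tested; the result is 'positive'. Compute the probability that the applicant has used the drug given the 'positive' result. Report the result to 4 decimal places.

P(H | E) ≈ 0.3233

Write H for 'the applicant has used the drug'. Prior odds H:¬H = 0.049/0.951 = 0.051525. For the 'positive' outcome, the likelihood ratio is 0.779/0.084 = 9.2738.
Posterior odds = 0.051525 × 9.2738 = 0.47783, so P(H|E) = 0.47783/(1+0.47783) = 0.3233.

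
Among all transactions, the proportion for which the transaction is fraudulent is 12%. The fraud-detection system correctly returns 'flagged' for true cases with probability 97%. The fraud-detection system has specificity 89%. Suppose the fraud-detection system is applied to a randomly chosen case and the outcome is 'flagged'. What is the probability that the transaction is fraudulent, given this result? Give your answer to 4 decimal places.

Let H be the event that the transaction is fraudulent. P(H) = 0.12, so P(¬H) = 0.88. With E the 'flagged' result, P(E|H) = 0.97 and P(E|¬H) = 0.11.
P(E) = 0.97·0.12 + 0.11·0.88 = 0.11640 + 0.096800 = 0.21320.
By Bayes' theorem, P(H|E) = 0.11640 / 0.21320 = 0.5460.

P(H | E) ≈ 0.5460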